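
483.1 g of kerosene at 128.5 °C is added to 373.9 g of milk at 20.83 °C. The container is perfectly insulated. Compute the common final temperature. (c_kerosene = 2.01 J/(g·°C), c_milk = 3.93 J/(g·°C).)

T_f ≈ 63.7 °C

Setting the total heat transfer to zero:
483.1*2.01*(T − 128.5) + 373.9*3.93*(T − 20.83) = 0
971.03(T − 128.5) + 1469.4(T − 20.83) = 0
(971.03 + 1469.4) T = 971.03*128.5 + 1469.4*20.83
T ≈ 63.67 °C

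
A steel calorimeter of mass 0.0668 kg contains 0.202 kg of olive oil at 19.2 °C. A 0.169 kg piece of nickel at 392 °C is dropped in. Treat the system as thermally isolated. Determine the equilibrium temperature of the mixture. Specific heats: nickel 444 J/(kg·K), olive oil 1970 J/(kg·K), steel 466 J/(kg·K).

Net heat exchanged in the isolated system is zero:
0.169×444×(T − 392) + 0.202×1970×(T − 19.2) + 0.0668×466×(T − 19.2) = 0
75.04(T − 392) + 397.94(T − 19.2) + 31.13(T − 19.2) = 0
504.1 T = 37652
T = 37652/504.1 ≈ 74.69 °C

T_f ≈ 74.7 °C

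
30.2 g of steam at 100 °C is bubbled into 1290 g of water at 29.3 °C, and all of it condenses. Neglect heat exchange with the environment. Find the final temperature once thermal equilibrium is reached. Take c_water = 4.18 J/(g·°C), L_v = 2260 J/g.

T_f ≈ 43.3 °C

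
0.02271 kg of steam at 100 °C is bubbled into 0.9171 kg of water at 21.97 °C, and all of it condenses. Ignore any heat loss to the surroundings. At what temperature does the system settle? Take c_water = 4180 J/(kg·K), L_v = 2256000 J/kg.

Net heat exchanged in the isolated system is zero:
condense steam: −0.02271×2256000 = −51234; condensed water 100 °C→T: 94.93(T − 100); water warms: 0.9171×4180×(T − 21.97) = 3833.5(T − 21.97)
3928.4 T = 51234 + 9492.8 + 84222 = 144948
T ≈ 36.90 °C (< 100 °C, so full condensation is consistent).

T_f ≈ 36.9 °C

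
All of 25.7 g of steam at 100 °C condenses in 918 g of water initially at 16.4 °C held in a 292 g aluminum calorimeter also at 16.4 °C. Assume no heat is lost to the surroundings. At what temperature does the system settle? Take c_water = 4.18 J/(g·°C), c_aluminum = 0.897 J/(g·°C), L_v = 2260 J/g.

T_f ≈ 32.3 °C

Net heat exchanged in the isolated system is zero:
condense steam: −25.7×2260 = −58082
  condensate cools 100→T: 25.7×4.18×(T − 100) = 107.43(T − 100)
  water warms: 918×4.18×(T − 16.4) = 3837.2(T − 16.4)
  aluminum cup: 292×0.897×(T − 16.4) = 261.92(T − 16.4)
4206.6 T = 58082 + 10743 + 67226 = 136051
T ≈ 32.34 °C, under the boiling point, so the assumption holds.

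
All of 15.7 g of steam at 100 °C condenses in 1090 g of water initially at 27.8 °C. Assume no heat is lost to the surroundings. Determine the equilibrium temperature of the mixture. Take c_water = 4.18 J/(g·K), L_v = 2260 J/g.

T_f ≈ 36.5 °C

Energy balance with sensible and latent terms:
condense steam: −15.7×2260 = −35482
  condensed water 100 °C→T: 65.63(T − 100)
  water warms: 1090×4.18×(T − 27.8) = 4556.2(T − 27.8)
4621.8 T = 35482 + 6562.6 + 126662 = 168707
T ≈ 36.50 °C — below 100 °C, confirming all the steam condensed.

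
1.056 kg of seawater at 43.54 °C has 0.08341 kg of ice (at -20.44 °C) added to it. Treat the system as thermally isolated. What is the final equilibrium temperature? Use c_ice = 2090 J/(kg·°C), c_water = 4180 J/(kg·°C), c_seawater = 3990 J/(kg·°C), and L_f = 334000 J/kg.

T_f ≈ 33.3 °C

Energy conservation, ΣQ = 0:
ice -20.44→0 °C: 0.08341·2090·20.44 = 3563.2; fusion: m_ice L_f = 0.08341·334000 = 27859; warm the meltwater: 348.65 T; seawater cools: 1.056·3990·(T − 43.54) = 4213.4(T − 43.54)
4562.1 T = 183453 − 31422 = 152031
T ≈ 33.32 °C. Since T > 0 °C, the all-ice-melts assumption holds.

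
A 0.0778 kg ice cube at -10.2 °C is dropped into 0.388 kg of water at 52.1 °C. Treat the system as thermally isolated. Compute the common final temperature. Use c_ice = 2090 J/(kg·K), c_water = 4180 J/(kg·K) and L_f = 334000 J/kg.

T_f ≈ 29.2 °C

Taking heat into each body as positive, Σ m c ΔT = 0:
ice -10.2→0 °C: 0.0778×2090×10.2 = 1658.5
  fusion: m_ice L_f = 0.0778×334000 = 25985
  meltwater 0→T: 0.0778×4180×T = 325.2 T
  water cools: 0.388×4180×(T − 52.1) = 1621.8(T − 52.1)
1947 T = 84498 − 27644 = 56854
T ≈ 29.20 °C — above 0 °C, consistent with complete melting.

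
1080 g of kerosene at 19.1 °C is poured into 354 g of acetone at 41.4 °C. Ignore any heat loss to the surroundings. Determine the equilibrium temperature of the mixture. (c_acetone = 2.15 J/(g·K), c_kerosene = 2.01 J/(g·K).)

T_f ≈ 24.9 °C

Heat lost by the acetone equals heat gained by the kerosene:
354×2.15×(41.4 − T) = 1080×2.01×(T − 19.1)
761.1(41.4 − T) = 2170.8(T − 19.1)
2931.9 T = 72972  ⇒  T ≈ 24.89 °C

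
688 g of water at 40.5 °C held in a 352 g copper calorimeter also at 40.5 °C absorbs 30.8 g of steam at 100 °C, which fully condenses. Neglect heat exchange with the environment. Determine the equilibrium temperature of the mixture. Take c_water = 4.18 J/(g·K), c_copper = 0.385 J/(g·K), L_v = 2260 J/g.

Taking heat into each body as positive, Σ m c ΔT = 0:
steam→water at 100 °C releases m L_v = 30.8·2260 = 69608; condensed water 100 °C→T: 128.74(T − 100); water warms: 688·4.18·(T − 40.5) = 2875.8(T − 40.5); copper cup: 352·0.385·(T − 40.5) = 135.52(T − 40.5)
3140.1 T = 69608 + 12874 + 121960 = 204442
T ≈ 65.11 °C, under the boiling point, so the assumption holds.

T_f ≈ 65.1 °C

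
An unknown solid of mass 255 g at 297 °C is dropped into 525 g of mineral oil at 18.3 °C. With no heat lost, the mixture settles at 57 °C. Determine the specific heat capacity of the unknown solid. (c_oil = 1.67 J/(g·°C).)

Heat gained plus heat lost sum to zero:
255×c×(57 − 297) + 525×1.67×(57 − 18.3) = 0
-61200 c = -33930
c = -33930/-61200 ≈ 0.5544 J/(g·°C)

c ≈ 0.554 J/(g·°C)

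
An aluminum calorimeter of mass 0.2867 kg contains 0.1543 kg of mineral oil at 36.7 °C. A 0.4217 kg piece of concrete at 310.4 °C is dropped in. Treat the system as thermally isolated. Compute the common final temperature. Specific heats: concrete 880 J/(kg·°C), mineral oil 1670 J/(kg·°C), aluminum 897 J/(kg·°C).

T_f ≈ 151.3 °C

Setting the total heat transfer to zero:
0.4217*880*(T − 310.4) + 0.1543*1670*(T − 36.7) + 0.2867*897*(T − 36.7) = 0
371.1(T − 310.4) + 257.68(T − 36.7) + 257.17(T − 36.7) = 0
(371.1 + 257.68 + 257.17) T = 371.1*310.4 + 257.68*36.7 + 257.17*36.7
T = 134083 / 885.95 = 151 °C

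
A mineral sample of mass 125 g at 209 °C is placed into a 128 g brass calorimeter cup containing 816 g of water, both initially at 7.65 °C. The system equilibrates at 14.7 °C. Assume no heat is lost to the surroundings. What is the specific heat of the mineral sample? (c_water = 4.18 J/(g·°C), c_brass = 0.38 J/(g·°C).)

c ≈ 1 J/(g·°C)

Net heat exchanged in the isolated system is zero:
125·c·(14.7 − 209) + 816·4.18·(14.7 − 7.65) + 128·0.38·(14.7 − 7.65) = 0
-24288 c = -24390
c = -24390/-24288 ≈ 1.004 J/(g·°C)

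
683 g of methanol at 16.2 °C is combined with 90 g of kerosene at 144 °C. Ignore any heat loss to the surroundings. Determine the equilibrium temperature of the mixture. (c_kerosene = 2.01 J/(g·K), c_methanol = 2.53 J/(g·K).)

T_f ≈ 28.3 °C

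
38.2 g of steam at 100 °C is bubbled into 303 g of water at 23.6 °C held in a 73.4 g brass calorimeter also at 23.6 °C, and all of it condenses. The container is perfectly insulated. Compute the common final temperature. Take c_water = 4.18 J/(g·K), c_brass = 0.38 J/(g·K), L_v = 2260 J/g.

Let T be the final temperature. ΣQ_i = 0:
steam→water at 100 °C releases m L_v = 38.2×2260 = 86332
  condensed water 100 °C→T: 159.68(T − 100)
  original water: 1266.5(T − 23.6)
  brass cup: 73.4×0.38×(T − 23.6) = 27.89(T − 23.6)
1454.1 T = 86332 + 15968 + 30549 = 132848
T ≈ 91.36 °C — below 100 °C, confirming all the steam condensed.

T_f ≈ 91.4 °C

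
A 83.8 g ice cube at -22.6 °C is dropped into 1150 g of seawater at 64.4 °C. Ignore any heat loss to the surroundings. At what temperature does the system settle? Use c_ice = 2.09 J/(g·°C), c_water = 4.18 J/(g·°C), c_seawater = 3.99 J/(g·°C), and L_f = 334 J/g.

T_f ≈ 53.4 °C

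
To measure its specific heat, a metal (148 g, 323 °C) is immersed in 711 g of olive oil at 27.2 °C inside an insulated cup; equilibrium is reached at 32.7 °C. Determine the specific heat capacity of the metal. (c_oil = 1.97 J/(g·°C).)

c ≈ 0.179 J/(g·°C)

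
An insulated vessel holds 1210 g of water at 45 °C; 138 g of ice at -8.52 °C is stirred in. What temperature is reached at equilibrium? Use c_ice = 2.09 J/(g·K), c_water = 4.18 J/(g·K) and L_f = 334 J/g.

T_f ≈ 31.8 °C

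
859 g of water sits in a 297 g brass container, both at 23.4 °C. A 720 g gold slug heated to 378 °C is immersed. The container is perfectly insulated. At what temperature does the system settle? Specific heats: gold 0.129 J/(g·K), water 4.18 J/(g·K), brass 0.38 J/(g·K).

T_f ≈ 32.1 °C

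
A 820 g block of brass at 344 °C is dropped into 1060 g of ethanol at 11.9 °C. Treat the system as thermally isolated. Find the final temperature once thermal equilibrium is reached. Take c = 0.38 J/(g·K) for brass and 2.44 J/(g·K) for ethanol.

T_f ≈ 47.6 °C

Heat gained plus heat lost sum to zero:
820×0.38×(T − 344) + 1060×2.44×(T − 11.9) = 0
2898 T = 137969
T = 137969 / 2898 = 47.6 °C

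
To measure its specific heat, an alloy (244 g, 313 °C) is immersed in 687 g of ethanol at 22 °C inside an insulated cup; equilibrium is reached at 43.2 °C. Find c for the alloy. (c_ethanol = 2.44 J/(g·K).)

Heat lost by the alloy = heat gained by the ethanol:
244×c×(313 − 43.2) = 687×2.44×(43.2 − 22)
65831 c = 35537  ⇒  c ≈ 0.5398 J/(g·K)

c ≈ 0.54 J/(g·K)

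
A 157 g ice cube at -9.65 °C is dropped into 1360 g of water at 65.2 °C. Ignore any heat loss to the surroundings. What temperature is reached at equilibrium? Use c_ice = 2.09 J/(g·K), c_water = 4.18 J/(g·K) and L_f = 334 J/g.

Energy conservation, ΣQ = 0:
ice -9.65→0 °C: 157·2.09·9.65 = 3166.5
  latent heat to melt: 157·334 = 52438
  warm the meltwater: 656.26 T
  water cools: 1360·4.18·(T − 65.2) = 5684.8(T − 65.2)
6341.1 T = 370649 − 55604 = 315045
T ≈ 49.68 °C — above 0 °C, consistent with complete melting.

T_f ≈ 49.7 °C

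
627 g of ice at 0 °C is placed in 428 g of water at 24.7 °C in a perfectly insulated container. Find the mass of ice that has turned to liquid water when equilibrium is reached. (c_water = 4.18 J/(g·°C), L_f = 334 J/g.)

m_melted ≈ 132 g

Heat available from the water dropping to 0 °C: 428×4.18×24.7 = 44189 J.
Melting all 627 g of ice would need 627×334 = 209418 J.
44189 J < 209418 J, so only part of the ice melts and the system sits at 0 °C.
Mass melted = 44189/334 ≈ 132.3 g.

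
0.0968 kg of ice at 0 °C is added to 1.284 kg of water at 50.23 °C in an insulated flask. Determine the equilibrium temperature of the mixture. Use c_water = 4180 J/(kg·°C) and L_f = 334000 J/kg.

T_f ≈ 41.1 °C

Energy balance with sensible and latent terms:
latent heat to melt: 0.0968·334000 = 32331
  warm the meltwater: 404.62 T
  water cools: 1.284·4180·(T − 50.23) = 5367.1(T − 50.23)
5771.7 T = 269590 − 32331 = 237259
T ≈ 41.11 °C (positive, so assuming full melt was valid).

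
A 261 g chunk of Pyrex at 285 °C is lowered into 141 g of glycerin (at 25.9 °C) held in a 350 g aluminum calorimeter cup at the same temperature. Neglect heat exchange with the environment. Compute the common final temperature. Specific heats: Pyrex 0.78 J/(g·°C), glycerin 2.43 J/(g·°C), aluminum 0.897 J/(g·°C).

With ΣQ=0 the equilibrium temperature is the m·c-weighted mean:
T_f = (203.58*285 + 342.63*25.9 + 313.95*25.9) / (203.58 + 342.63 + 313.95)
    = 75026 / 860.16 ≈ 87.22 °C

T_f ≈ 87.2 °C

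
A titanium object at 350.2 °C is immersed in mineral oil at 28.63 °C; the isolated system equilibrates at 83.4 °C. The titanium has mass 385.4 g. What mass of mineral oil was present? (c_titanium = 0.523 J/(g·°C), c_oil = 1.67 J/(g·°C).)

Heat lost by the titanium = heat gained by the oil:
385.4·0.523·(350.2 − 83.4) = m·1.67·(83.4 − 28.63)
91.47 m = 53777  ⇒  m ≈ 587.9 g

m ≈ 588 g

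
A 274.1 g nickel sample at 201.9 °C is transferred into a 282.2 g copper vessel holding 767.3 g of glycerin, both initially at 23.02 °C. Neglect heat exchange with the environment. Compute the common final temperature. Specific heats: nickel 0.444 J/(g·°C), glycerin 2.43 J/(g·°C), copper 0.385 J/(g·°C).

Let T be the final temperature. ΣQ_i = 0:
274.1*0.444*(T − 201.9) + 767.3*2.43*(T − 23.02) + 282.2*0.385*(T − 23.02) = 0
121.7(T − 201.9) + 1864.5(T − 23.02) + 108.65(T − 23.02) = 0
(121.7 + 1864.5 + 108.65) T = 121.7*201.9 + 1864.5*23.02 + 108.65*23.02
T = 69994 / 2094.9 = 33.4 °C

T_f ≈ 33.4 °C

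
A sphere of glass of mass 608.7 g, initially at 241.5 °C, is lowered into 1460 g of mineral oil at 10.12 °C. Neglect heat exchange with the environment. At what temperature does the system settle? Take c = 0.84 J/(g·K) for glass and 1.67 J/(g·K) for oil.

T_f ≈ 50.2 °C

Let T be the final temperature. ΣQ_i = 0:
608.7×0.84×(T − 241.5) + 1460×1.67×(T − 10.12) = 0
(511.31 + 2438.2) T = 511.31×241.5 + 2438.2×10.12
T = 148155 / 2949.5 = 50.2 °C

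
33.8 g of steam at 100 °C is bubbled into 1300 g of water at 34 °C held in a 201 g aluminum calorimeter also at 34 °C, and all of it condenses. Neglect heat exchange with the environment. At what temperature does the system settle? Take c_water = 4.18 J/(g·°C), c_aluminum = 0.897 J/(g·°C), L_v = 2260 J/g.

Sum of m c ΔT and latent-heat terms is zero:
latent heat released on condensation: 33.8×2260 = 76388
  condensed water 100 °C→T: 141.28(T − 100)
  water warms: 1300×4.18×(T − 34) = 5434(T − 34)
  cup: 180.3(T − 34)
5755.6 T = 76388 + 14128 + 190886 = 281402
T ≈ 48.89 °C — below 100 °C, confirming all the steam condensed.

T_f ≈ 48.9 °C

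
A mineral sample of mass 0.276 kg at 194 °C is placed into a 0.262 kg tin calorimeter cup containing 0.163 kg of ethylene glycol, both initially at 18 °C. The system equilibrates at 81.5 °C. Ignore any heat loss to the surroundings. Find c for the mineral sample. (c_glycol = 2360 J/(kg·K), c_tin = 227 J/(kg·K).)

Taking heat into each body as positive, Σ m c ΔT = 0:
0.276·c·(81.5 − 194) + 0.163·2360·(81.5 − 18) + 0.262·227·(81.5 − 18) = 0
-31.05 c = -28204
c = -28204/-31.05 ≈ 908.3 J/(kg·K)

c ≈ 908 J/(kg·K)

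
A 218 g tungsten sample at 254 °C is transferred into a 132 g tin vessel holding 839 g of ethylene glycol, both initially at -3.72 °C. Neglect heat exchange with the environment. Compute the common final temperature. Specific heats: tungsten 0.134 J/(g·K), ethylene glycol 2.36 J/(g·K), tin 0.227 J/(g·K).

Heat gained plus heat lost sum to zero:
218×0.134×(T − 254) + 839×2.36×(T − (-3.72)) + 132×0.227×(T − (-3.72)) = 0
29.21(T − 254) + 1980(T − (-3.72)) + 29.96(T − (-3.72)) = 0
2039.2 T = -57.37
T ≈ -0.03 °C

T_f ≈ -0.0 °C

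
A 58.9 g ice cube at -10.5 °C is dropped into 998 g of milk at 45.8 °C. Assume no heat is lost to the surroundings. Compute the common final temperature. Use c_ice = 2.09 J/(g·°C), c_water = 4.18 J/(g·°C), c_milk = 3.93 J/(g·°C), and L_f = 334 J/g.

Sum of m c ΔT and latent-heat terms is zero:
ice -10.5→0 °C: 58.9·2.09·10.5 = 1292.6
  latent heat to melt: 58.9·334 = 19673
  meltwater 0→T: 58.9·4.18·T = 246.2 T
  milk: 3922.1(T − 45.8)
4168.3 T = 179634 − 20965 = 158669
T ≈ 38.07 °C. Since T > 0 °C, the all-ice-melts assumption holds.

T_f ≈ 38.1 °C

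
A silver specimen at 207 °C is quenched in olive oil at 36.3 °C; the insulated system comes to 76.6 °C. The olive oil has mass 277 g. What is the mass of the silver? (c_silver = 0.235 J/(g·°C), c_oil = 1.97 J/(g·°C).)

Heat lost by the silver = heat gained by the oil:
m·0.235·(207 − 76.6) = 277·1.97·(76.6 − 36.3)
30.64 m = 21991  ⇒  m ≈ 717.6 g

m ≈ 718 g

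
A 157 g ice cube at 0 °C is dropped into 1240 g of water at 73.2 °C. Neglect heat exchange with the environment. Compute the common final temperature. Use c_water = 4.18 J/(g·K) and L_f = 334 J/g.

T_f ≈ 56.0 °C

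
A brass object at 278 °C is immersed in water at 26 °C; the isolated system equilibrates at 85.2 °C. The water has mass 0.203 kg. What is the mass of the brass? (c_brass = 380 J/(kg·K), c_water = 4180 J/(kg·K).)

|Q_brass| = |Q_water|:
m×380×(278 − 85.2) = 0.203×4180×(85.2 − 26)
73264 m = 50234  ⇒  m ≈ 0.6857 kg

m ≈ 0.686 kg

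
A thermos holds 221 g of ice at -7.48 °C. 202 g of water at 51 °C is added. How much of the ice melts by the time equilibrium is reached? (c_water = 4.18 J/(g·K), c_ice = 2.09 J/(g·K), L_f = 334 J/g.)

Water can give up m c ΔT = 202·4.18·51 = 43062 J before reaching 0 °C.
Warming the ice to 0 °C takes 221·2.09·7.48 = 3454.9 J, leaving 39607 J for melting.
Fully melting the ice requires m_ice L_f = 221·334 = 73814 J.
That's not enough to melt it all — equilibrium is at 0 °C with ice remaining.
m_melted·334 = 39607  ⇒  m_melted ≈ 118.6 g.

m_melted ≈ 119 g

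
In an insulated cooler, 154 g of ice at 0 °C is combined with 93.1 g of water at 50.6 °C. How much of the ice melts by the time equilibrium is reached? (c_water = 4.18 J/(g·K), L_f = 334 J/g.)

m_melted ≈ 59 g

Water can give up m c ΔT = 93.1·4.18·50.6 = 19691 J before reaching 0 °C.
To melt every bit of ice: 154·334 = 51436 J.
That's not enough to melt it all — equilibrium is at 0 °C with ice remaining.
Mass melted = 19691/334 ≈ 58.96 g.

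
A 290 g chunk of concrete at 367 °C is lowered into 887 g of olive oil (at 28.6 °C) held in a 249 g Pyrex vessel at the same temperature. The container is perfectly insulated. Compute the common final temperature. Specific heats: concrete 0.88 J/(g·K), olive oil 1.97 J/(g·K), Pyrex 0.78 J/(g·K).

T_f ≈ 67.9 °C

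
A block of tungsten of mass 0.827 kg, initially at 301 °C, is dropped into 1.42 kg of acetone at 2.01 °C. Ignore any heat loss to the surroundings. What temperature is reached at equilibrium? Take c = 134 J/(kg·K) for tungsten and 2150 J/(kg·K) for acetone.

Conservation of energy gives ΣQ = 0:
0.827·134·(T − 301) + 1.42·2150·(T − 2.01) = 0
110.82(T − 301) + 3053(T − 2.01) = 0
(110.82 + 3053) T = 110.82·301 + 3053·2.01
T = 39493/3163.8 ≈ 12.48 °C

T_f ≈ 12.5 °C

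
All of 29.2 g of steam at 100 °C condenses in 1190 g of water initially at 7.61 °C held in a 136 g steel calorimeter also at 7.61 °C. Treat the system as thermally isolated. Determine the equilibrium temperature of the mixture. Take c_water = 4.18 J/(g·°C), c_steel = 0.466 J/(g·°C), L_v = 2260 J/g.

T_f ≈ 22.6 °C

Setting the total heat transfer to zero:
condense steam: −29.2×2260 = −65992; condensate cools 100→T: 29.2×4.18×(T − 100) = 122.06(T − 100); original water: 4974.2(T − 7.61); cup: 63.38(T − 7.61)
5159.6 T = 65992 + 12206 + 38336 = 116534
T ≈ 22.59 °C — below 100 °C, confirming all the steam condensed.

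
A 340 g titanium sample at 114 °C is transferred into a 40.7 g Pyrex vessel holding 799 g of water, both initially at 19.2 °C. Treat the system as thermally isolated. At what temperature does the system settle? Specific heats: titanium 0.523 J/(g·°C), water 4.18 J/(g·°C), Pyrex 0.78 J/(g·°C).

T_f ≈ 23.9 °C

Energy conservation, ΣQ = 0:
340*0.523*(T − 114) + 799*4.18*(T − 19.2) + 40.7*0.78*(T − 19.2) = 0
177.82(T − 114) + 3339.8(T − 19.2) + 31.75(T − 19.2) = 0
3549.4 T = 85006
T = 85006/3549.4 ≈ 23.95 °C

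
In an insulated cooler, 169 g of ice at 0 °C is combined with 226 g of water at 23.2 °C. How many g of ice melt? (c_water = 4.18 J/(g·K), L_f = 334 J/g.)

m_melted ≈ 65.6 g

Heat available from the water dropping to 0 °C: 226×4.18×23.2 = 21917 J.
Melting all 169 g of ice would need 169×334 = 56446 J.
Since 21917 < 56446 J, not all the ice melts; equilibrium is at 0 °C.
Mass melted = 21917/334 ≈ 65.62 g.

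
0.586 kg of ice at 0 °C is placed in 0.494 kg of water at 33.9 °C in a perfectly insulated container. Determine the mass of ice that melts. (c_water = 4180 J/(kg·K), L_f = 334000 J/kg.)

m_melted ≈ 0.21 kg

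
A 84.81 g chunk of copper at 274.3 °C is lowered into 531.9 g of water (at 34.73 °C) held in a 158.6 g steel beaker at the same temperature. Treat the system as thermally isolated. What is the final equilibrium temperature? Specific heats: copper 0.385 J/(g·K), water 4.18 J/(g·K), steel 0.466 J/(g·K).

Energy conservation, ΣQ = 0:
84.81×0.385×(T − 274.3) + 531.9×4.18×(T − 34.73) + 158.6×0.466×(T − 34.73) = 0
(32.65 + 2223.3 + 73.91) T = 32.65×274.3 + 2223.3×34.73 + 73.91×34.73
T = 88740 / 2329.9 = 38.1 °C

T_f ≈ 38.1 °C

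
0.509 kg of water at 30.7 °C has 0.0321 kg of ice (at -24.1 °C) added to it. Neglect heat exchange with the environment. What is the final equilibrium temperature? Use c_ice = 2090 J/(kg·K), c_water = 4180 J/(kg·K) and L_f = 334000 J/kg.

T_f ≈ 23.4 °C

Net heat exchanged in the isolated system is zero:
ice -24.1→0 °C: 0.0321·2090·24.1 = 1616.8
  melt ice: 0.0321·334000 = 10721
  warm the meltwater: 134.18 T
  water cools: 0.509·4180·(T − 30.7) = 2127.6(T − 30.7)
2261.8 T = 65318 − 12338 = 52980
T ≈ 23.42 °C. Since T > 0 °C, the all-ice-melts assumption holds.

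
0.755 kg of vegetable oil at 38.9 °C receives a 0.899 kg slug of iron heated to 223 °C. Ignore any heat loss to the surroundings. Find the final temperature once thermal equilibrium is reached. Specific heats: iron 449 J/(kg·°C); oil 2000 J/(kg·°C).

T_f ≈ 77.7 °C

Heat gained plus heat lost sum to zero:
0.899×449×(T − 223) + 0.755×2000×(T − 38.9) = 0
403.65(T − 223) + 1510(T − 38.9) = 0
1913.7 T = 148753
T ≈ 77.73 °C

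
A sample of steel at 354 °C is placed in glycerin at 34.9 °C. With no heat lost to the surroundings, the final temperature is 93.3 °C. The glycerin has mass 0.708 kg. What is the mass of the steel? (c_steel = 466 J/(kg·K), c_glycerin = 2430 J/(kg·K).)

m ≈ 0.827 kg

|Q_steel| = |Q_glycerin|:
m·466·(354 − 93.3) = 0.708·2430·(93.3 − 34.9)
121486 m = 100474  ⇒  m ≈ 0.827 kg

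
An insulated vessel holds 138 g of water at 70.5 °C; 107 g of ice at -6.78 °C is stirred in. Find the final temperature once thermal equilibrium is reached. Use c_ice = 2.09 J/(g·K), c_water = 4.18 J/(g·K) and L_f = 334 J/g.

T_f ≈ 3.3 °C

Setting the total heat transfer to zero:
warm ice to 0 °C: 107·2.09·(0 − (-6.78)) = 1516.2; fusion: m_ice L_f = 107·334 = 35738; warm the meltwater: 447.26 T; water cools: 138·4.18·(T − 70.5) = 576.84(T − 70.5)
1024.1 T = 40667 − 37254 = 3413
T ≈ 3.33 °C (positive, so assuming full melt was valid).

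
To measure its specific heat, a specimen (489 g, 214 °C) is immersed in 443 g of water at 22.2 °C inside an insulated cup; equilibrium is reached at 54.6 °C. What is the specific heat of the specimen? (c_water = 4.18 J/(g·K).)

c ≈ 0.77 J/(g·K)

Setting the total heat transfer to zero:
489×c×(54.6 − 214) + 443×4.18×(54.6 − 22.2) = 0
-77947 c = -59996
c = -59996/-77947 ≈ 0.7697 J/(g·K)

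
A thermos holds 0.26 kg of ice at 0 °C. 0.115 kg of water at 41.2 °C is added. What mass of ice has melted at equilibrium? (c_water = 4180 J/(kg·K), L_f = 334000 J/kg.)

Heat available from the water dropping to 0 °C: 0.115×4180×41.2 = 19805 J.
Melting all 0.26 kg of ice would need 0.26×334000 = 86840 J.
Since 19805 < 86840 J, not all the ice melts; equilibrium is at 0 °C.
m_melt = 19805 / L_f = 0.0593 kg.

m_melted ≈ 0.0593 kg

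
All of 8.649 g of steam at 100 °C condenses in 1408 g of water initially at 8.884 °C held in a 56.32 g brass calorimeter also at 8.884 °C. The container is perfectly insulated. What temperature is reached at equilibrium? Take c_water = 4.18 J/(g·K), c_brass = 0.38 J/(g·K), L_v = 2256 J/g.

Taking heat into each body as positive, Σ m c ΔT = 0:
latent heat released on condensation: 8.649·2256 = 19512; condensate cools 100→T: 8.649·4.18·(T − 100) = 36.15(T − 100); original water: 5885.4(T − 8.884); cup: 21.4(T − 8.884)
5943 T = 19512 + 3615.3 + 52476 = 75604
T ≈ 12.72 °C, under the boiling point, so the assumption holds.

T_f ≈ 12.7 °C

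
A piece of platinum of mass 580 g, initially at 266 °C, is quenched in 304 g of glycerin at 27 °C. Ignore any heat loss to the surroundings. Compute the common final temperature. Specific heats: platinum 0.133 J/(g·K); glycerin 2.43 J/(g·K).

Setting the total heat transfer to zero:
580×0.133×(T − 266) + 304×2.43×(T − 27) = 0
(77.14 + 738.72) T = 77.14×266 + 738.72×27
T ≈ 49.60 °C

T_f ≈ 49.6 °C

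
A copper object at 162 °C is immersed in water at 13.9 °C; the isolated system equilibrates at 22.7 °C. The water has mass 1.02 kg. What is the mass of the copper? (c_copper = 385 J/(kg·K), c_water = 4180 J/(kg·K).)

m ≈ 0.7 kg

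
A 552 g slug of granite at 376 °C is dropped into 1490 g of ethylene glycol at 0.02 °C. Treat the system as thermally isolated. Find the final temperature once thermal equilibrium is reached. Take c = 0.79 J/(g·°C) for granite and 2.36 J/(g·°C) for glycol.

T_f ≈ 41.5 °C

Taking heat into each body as positive, Σ m c ΔT = 0:
552*0.79*(T − 376) + 1490*2.36*(T − 0.02) = 0
3952.5 T = 164036
T = 164036/3952.5 ≈ 41.50 °C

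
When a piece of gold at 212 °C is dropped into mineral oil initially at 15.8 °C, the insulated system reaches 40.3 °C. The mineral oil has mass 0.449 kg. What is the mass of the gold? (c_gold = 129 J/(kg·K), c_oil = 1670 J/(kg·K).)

m ≈ 0.829 kg

Energy conservation, ΣQ = 0:
m·129·(40.3 − 212) + 0.449·1670·(40.3 − 15.8) = 0
-22149 m = -18371
m = -18371/-22149 ≈ 0.8294 kg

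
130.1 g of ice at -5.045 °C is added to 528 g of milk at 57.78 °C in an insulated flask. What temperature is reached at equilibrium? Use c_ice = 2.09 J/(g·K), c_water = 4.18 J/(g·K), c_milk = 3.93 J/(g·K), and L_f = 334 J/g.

Energy conservation, ΣQ = 0:
ice -5.045→0 °C: 130.1·2.09·5.045 = 1371.8
  fusion: m_ice L_f = 130.1·334 = 43453
  meltwater 0→T: 130.1·4.18·T = 543.82 T
  milk cools: 528·3.93·(T − 57.78) = 2075(T − 57.78)
2618.9 T = 119896 − 44825 = 75071
T ≈ 28.67 °C — above 0 °C, consistent with complete melting.

T_f ≈ 28.7 °C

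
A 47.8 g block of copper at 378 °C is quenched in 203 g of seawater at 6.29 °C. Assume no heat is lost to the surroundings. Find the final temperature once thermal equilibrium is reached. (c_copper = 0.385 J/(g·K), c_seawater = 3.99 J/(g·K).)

T_f ≈ 14.5 °C

T_f is the heat-capacity-weighted average of the initial temperatures:
T_f = (18.4×378 + 809.97×6.29) / (18.4 + 809.97)
    = 12051 / 828.37 ≈ 14.55 °C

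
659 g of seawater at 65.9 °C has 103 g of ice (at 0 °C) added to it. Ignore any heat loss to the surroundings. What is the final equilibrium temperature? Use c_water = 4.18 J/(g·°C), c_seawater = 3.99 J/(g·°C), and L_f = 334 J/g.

T_f ≈ 45.4 °C

Energy conservation, ΣQ = 0:
melt ice: 103×334 = 34402; meltwater 0→T: 103×4.18×T = 430.54 T; seawater: 2629.4(T − 65.9)
3060 T = 173278 − 34402 = 138876
T ≈ 45.39 °C (positive, so assuming full melt was valid).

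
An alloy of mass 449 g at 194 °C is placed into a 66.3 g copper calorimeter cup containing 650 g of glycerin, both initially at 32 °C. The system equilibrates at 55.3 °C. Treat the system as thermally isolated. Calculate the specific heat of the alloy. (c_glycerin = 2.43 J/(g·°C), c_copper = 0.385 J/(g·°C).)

Setting the total heat transfer to zero:
449·c·(55.3 − 194) + 650·2.43·(55.3 − 32) + 66.3·0.385·(55.3 − 32) = 0
-62276 c = -37397
c = -37397/-62276 ≈ 0.6005 J/(g·°C)

c ≈ 0.601 J/(g·°C)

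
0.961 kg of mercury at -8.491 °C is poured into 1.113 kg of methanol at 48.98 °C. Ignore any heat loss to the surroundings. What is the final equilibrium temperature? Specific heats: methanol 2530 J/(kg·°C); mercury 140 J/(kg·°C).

T_f ≈ 46.4 °C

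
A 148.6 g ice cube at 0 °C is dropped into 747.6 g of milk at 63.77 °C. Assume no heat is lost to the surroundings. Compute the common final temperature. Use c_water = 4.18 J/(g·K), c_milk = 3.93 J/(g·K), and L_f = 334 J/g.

T_f ≈ 38.7 °C

Energy conservation, ΣQ = 0:
fusion: m_ice L_f = 148.6×334 = 49632; warm the meltwater: 621.15 T; milk cools: 747.6×3.93×(T − 63.77) = 2938.1(T − 63.77)
3559.2 T = 187361 − 49632 = 137728
T ≈ 38.70 °C (positive, so assuming full melt was valid).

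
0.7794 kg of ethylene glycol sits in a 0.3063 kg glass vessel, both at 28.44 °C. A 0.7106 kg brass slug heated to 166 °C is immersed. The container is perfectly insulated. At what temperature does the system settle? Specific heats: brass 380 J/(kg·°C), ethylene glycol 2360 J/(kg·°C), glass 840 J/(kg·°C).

With ΣQ=0 the equilibrium temperature is the m·c-weighted mean:
T_f = (270.03*166 + 1839.4*28.44 + 257.29*28.44) / (270.03 + 1839.4 + 257.29)
    = 104454 / 2366.7 ≈ 44.13 °C

T_f ≈ 44.1 °C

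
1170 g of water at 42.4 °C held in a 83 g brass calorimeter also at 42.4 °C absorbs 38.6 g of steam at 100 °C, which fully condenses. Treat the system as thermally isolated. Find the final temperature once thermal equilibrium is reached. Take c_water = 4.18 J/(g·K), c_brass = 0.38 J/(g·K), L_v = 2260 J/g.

Sum of m c ΔT and latent-heat terms is zero:
steam→water at 100 °C releases m L_v = 38.6×2260 = 87236; condensed water 100 °C→T: 161.35(T − 100); original water: 4890.6(T − 42.4); cup: 31.54(T − 42.4)
5083.5 T = 87236 + 16135 + 208699 = 312070
T ≈ 61.39 °C, under the boiling point, so the assumption holds.

T_f ≈ 61.4 °C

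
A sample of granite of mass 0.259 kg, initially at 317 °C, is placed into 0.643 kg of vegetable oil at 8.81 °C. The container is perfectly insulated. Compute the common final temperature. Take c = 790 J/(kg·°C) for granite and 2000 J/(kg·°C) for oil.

T_f ≈ 51.1 °C

Energy conservation, ΣQ = 0:
0.259×790×(T − 317) + 0.643×2000×(T − 8.81) = 0
(204.61 + 1286) T = 204.61×317 + 1286×8.81
T = 76191/1490.6 ≈ 51.11 °C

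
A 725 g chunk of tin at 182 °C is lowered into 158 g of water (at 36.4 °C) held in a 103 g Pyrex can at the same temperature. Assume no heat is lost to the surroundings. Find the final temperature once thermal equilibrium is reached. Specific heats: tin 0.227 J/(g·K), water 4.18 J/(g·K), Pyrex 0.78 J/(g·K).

T_f ≈ 62.9 °C

Energy conservation, ΣQ = 0:
725*0.227*(T − 182) + 158*4.18*(T − 36.4) + 103*0.78*(T − 36.4) = 0
164.58(T − 182) + 660.44(T − 36.4) + 80.34(T − 36.4) = 0
905.36 T = 56917
T = 56917/905.36 ≈ 62.87 °C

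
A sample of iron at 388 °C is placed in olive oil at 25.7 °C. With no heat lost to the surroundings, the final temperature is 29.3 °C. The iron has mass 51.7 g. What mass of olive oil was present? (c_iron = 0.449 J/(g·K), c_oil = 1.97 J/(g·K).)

m ≈ 1170 g

Heat gained plus heat lost sum to zero:
51.7×0.449×(29.3 − 388) + m×1.97×(29.3 − 25.7) = 0
7.092 m = 8326.6
m = 8326.6/7.092 ≈ 1174 g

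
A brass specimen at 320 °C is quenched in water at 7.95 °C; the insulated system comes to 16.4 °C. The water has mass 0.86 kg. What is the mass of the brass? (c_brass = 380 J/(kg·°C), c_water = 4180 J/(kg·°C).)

|Q_brass| = |Q_water|:
m×380×(320 − 16.4) = 0.86×4180×(16.4 − 7.95)
115368 m = 30376  ⇒  m ≈ 0.2633 kg

m ≈ 0.263 kg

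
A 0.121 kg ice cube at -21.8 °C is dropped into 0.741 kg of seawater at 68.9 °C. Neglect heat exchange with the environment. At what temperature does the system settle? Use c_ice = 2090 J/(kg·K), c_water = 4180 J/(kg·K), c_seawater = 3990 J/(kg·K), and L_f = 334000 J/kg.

Heat gained plus heat lost sum to zero:
ice -21.8→0 °C: 0.121×2090×21.8 = 5513
  fusion: m_ice L_f = 0.121×334000 = 40414
  meltwater 0→T: 0.121×4180×T = 505.78 T
  seawater: 2956.6(T − 68.9)
3462.4 T = 203709 − 45927 = 157782
T ≈ 45.57 °C. Since T > 0 °C, the all-ice-melts assumption holds.

T_f ≈ 45.6 °C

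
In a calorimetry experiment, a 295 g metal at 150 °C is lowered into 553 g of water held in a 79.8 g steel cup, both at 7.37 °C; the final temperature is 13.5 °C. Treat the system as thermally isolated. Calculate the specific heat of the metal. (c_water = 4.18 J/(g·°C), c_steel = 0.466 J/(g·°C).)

c ≈ 0.358 J/(g·°C)

Conservation of energy gives ΣQ = 0:
295·c·(13.5 − 150) + 553·4.18·(13.5 − 7.37) + 79.8·0.466·(13.5 − 7.37) = 0
-40268 c = -14398
c = -14398/-40268 ≈ 0.3576 J/(g·°C)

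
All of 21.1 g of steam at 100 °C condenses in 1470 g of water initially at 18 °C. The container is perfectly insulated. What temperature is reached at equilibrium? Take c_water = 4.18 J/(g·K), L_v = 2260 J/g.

T_f ≈ 26.8 °C

Heat gained plus heat lost sum to zero:
steam→water at 100 °C releases m L_v = 21.1·2260 = 47686; condensed water 100 °C→T: 88.2(T − 100); water warms: 1470·4.18·(T − 18) = 6144.6(T − 18)
6232.8 T = 47686 + 8819.8 + 110603 = 167109
T ≈ 26.81 °C — below 100 °C, confirming all the steam condensed.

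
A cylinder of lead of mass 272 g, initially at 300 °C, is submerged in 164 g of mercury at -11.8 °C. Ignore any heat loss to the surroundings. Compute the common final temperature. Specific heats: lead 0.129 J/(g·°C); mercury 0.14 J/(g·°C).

T_f ≈ 176.7 °C

Heat gained plus heat lost sum to zero:
272·0.129·(T − 300) + 164·0.14·(T − (-11.8)) = 0
58.05 T = 10255
T = 10255 / 58.05 = 177 °C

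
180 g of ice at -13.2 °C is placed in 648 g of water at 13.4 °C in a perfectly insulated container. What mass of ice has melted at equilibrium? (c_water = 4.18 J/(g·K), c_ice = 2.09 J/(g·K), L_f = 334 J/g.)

m_melted ≈ 93.8 g

Water can give up m c ΔT = 648·4.18·13.4 = 36296 J before reaching 0 °C.
Warming the ice to 0 °C takes 180·2.09·13.2 = 4965.8 J, leaving 31330 J for melting.
To melt every bit of ice: 180·334 = 60120 J.
Since 31330 < 60120 J, not all the ice melts; equilibrium is at 0 °C.
m_melted·334 = 31330  ⇒  m_melted ≈ 93.8 g.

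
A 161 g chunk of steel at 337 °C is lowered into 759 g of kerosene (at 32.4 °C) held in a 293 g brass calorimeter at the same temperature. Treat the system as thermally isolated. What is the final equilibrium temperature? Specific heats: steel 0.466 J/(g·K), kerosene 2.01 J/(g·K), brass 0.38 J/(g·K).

T_f ≈ 45.7 °C

Let T be the final temperature. ΣQ_i = 0:
161×0.466×(T − 337) + 759×2.01×(T − 32.4) + 293×0.38×(T − 32.4) = 0
75.03(T − 337) + 1525.6(T − 32.4) + 111.34(T − 32.4) = 0
(75.03 + 1525.6 + 111.34) T = 75.03×337 + 1525.6×32.4 + 111.34×32.4
T ≈ 45.75 °C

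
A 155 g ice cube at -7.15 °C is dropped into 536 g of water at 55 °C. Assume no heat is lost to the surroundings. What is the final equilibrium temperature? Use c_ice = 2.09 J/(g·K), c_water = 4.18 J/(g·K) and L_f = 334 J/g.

Heat gained plus heat lost sum to zero:
warm ice to 0 °C: 155×2.09×(0 − (-7.15)) = 2316.2
  latent heat to melt: 155×334 = 51770
  warm the meltwater: 647.9 T
  water cools: 536×4.18×(T − 55) = 2240.5(T − 55)
2888.4 T = 123226 − 54086 = 69140
T ≈ 23.94 °C (positive, so assuming full melt was valid).

T_f ≈ 23.9 °C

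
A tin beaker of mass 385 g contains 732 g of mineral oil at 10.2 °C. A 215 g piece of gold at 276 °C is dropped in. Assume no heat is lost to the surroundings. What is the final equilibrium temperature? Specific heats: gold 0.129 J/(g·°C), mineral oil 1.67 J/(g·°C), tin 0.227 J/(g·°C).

T_f ≈ 15.7 °C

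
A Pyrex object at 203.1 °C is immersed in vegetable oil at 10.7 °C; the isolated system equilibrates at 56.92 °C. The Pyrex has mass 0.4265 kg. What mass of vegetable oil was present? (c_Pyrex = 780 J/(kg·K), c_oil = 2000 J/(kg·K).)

m ≈ 0.526 kg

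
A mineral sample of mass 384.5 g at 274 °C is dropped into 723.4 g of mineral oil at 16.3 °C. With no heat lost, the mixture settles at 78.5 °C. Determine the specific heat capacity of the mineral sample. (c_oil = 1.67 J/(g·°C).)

Energy conservation, ΣQ = 0:
384.5×c×(78.5 − 274) + 723.4×1.67×(78.5 − 16.3) = 0
-75170 c = -75142
c = -75142/-75170 ≈ 0.9996 J/(g·°C)

c ≈ 1 J/(g·°C)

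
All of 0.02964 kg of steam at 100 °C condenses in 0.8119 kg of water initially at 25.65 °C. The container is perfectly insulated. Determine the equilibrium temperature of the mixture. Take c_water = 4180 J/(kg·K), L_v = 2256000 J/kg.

T_f ≈ 47.3 °C

Energy balance with sensible and latent terms:
steam→water at 100 °C releases m L_v = 0.02964·2256000 = 66868
  condensed water 100 °C→T: 123.9(T − 100)
  water warms: 0.8119·4180·(T − 25.65) = 3393.7(T − 25.65)
3517.6 T = 66868 + 12390 + 87049 = 166307
T ≈ 47.28 °C (< 100 °C, so full condensation is consistent).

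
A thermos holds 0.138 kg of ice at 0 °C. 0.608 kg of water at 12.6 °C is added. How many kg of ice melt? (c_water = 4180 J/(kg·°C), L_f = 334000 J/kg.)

Heat available from the water dropping to 0 °C: 0.608·4180·12.6 = 32022 J.
Melting all 0.138 kg of ice would need 0.138·334000 = 46092 J.
32022 J < 46092 J, so only part of the ice melts and the system sits at 0 °C.
m_melted·334000 = 32022  ⇒  m_melted ≈ 0.09587 kg.

m_melted ≈ 0.0959 kg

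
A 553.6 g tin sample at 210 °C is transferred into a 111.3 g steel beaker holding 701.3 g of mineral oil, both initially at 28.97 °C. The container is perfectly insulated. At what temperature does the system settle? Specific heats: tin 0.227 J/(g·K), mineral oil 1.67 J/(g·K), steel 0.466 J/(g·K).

Energy conservation, ΣQ = 0:
553.6·0.227·(T − 210) + 701.3·1.67·(T − 28.97) + 111.3·0.466·(T − 28.97) = 0
(125.67 + 1171.2 + 51.87) T = 125.67·210 + 1171.2·28.97 + 51.87·28.97
T = 61821/1348.7 ≈ 45.84 °C

T_f ≈ 45.8 °C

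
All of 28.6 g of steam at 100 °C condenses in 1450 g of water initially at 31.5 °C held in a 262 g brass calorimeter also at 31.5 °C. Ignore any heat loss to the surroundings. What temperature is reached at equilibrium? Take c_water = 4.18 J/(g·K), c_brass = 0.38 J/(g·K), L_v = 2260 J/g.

Heat gained plus heat lost sum to zero:
steam→water at 100 °C releases m L_v = 28.6·2260 = 64636
  condensed water 100 °C→T: 119.55(T − 100)
  water warms: 1450·4.18·(T − 31.5) = 6061(T − 31.5)
  brass cup: 262·0.38·(T − 31.5) = 99.56(T − 31.5)
6280.1 T = 64636 + 11955 + 194058 = 270648
T ≈ 43.10 °C (< 100 °C, so full condensation is consistent).

T_f ≈ 43.1 °C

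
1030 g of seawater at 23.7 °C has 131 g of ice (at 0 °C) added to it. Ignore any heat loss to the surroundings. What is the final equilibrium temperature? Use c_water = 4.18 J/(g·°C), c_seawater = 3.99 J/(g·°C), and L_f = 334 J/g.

T_f ≈ 11.5 °C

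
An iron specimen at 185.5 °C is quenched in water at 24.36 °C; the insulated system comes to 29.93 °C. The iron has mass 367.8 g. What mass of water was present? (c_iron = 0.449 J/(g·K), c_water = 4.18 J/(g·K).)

m ≈ 1100 g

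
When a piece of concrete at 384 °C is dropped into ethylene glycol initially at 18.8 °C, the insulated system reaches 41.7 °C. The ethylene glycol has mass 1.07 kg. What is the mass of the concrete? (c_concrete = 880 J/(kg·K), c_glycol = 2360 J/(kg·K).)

|Q_concrete| = |Q_glycol|:
m×880×(384 − 41.7) = 1.07×2360×(41.7 − 18.8)
301224 m = 57827  ⇒  m ≈ 0.192 kg

m ≈ 0.192 kg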